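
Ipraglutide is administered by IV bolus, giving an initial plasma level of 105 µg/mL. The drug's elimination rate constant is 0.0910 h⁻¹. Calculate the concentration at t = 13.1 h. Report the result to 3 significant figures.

C(t) = C₀ e^(−kt) = 105 × e^(−0.09100 × 13.1) = 105 × e^(−1.192) = 105 × 0.3036 ≈ 31.9 µg/mL

31.9 µg/mL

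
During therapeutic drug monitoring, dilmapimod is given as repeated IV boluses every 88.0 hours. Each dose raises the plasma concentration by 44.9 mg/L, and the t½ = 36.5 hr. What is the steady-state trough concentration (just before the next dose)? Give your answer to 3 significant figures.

10.4 mg/L

k = ln 2 / 36.5 = 0.01899 hr⁻¹
Fraction remaining after one interval: e^(−kτ) = e^(−0.01899 × 88.0) = 0.1880
R = 1 / (1 − 0.1880) = 1.232
Css,max = 44.9 × 1.232 = 55.30 mg/L
Css,min = Css,max × e^(−kτ) = 55.30 × 0.1880 ≈ 10.4 mg/L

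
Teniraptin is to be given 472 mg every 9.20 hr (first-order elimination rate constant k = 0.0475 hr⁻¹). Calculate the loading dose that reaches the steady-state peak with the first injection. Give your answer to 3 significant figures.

1330 mg

Accumulation ratio R = 1 / (1 − e^(−kτ)) = 1 / (1 − e^(−0.04750×9.20)) = 1 / (1 − 0.6460) = 2.825
Loading dose = maintenance dose × R = 472 × 2.825 ≈ 1330 mg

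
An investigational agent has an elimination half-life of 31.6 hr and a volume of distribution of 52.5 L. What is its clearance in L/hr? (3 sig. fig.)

1.15 L/hr

k = ln 2 / t½ = ln 2 / 31.6 = 0.02194 hr⁻¹
CL = k · V = 0.02194 × 52.5 ≈ 1.15 L/hr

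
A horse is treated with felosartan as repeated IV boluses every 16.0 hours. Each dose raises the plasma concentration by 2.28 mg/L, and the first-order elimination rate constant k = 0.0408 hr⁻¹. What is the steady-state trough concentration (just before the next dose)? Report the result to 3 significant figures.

Fraction remaining after one interval: e^(−kτ) = e^(−0.04080 × 16.0) = 0.5206
R = 1 / (1 − 0.5206) = 2.086
Css,max = 2.28 × 2.086 = 4.756 mg/L
Css,min = Css,max × e^(−kτ) = 4.756 × 0.5206 ≈ 2.48 mg/L

2.48 mg/L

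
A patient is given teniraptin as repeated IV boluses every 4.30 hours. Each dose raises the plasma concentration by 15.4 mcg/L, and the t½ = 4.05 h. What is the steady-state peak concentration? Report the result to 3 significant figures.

29.6 mcg/L

k = ln 2 / 4.05 = 0.1711 h⁻¹
Fraction remaining after one interval: e^(−kτ) = e^(−0.1711 × 4.30) = 0.4791
R = 1 / (1 − 0.4791) = 1.920
Css,max = 15.4 × 1.920 ≈ 29.6 mcg/L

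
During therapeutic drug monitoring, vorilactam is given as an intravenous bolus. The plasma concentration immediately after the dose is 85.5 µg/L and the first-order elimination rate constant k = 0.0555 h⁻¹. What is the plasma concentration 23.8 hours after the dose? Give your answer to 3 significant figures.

22.8 µg/L

C(t) = C₀ e^(−kt) = 85.5 × e^(−0.05550 × 23.8) = 85.5 × e^(−1.321) = 85.5 × 0.2669 ≈ 22.8 µg/L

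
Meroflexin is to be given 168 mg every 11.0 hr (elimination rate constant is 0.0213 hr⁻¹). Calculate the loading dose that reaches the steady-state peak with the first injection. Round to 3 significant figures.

804 mg

Accumulation ratio R = 1 / (1 − e^(−kτ)) = 1 / (1 − e^(−0.02130×11.0)) = 1 / (1 − 0.7911) = 4.788
Loading dose = maintenance dose × R = 168 × 4.788 ≈ 804 mg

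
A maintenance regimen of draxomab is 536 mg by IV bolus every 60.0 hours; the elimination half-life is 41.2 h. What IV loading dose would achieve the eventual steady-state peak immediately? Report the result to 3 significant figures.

843 mg

k = ln 2 / 41.2 = 0.01682 h⁻¹
Accumulation ratio R = 1 / (1 − e^(−kτ)) = 1 / (1 − e^(−0.01682×60.0)) = 1 / (1 − 0.3644) = 1.573
Loading dose = maintenance dose × R = 536 × 1.573 ≈ 843 mg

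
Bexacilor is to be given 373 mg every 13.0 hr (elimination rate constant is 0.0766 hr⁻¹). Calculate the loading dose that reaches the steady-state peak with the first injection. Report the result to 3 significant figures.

592 mg

Accumulation ratio R = 1 / (1 − e^(−kτ)) = 1 / (1 − e^(−0.07660×13.0)) = 1 / (1 − 0.3694) = 1.586
Loading dose = maintenance dose × R = 373 × 1.586 ≈ 592 mg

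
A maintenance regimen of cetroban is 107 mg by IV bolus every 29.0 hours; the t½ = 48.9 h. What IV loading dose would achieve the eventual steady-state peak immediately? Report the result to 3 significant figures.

k = ln 2 / 48.9 = 0.01417 h⁻¹
Accumulation ratio R = 1 / (1 − e^(−kτ)) = 1 / (1 − e^(−0.01417×29.0)) = 1 / (1 − 0.6629) = 2.967
Loading dose = maintenance dose × R = 107 × 2.967 ≈ 317 mg

317 mg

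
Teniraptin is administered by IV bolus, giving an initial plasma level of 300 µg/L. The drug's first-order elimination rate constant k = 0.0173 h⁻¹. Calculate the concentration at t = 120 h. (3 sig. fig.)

C(t) = C₀ e^(−kt) = 300 × e^(−0.01730 × 120) = 300 × e^(−2.076) = 300 × 0.1254 ≈ 37.6 µg/L

37.6 µg/L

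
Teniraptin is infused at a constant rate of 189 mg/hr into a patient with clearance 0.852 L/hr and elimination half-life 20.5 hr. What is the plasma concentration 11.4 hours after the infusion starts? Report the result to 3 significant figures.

Css = rate / CL = 189 / 0.852 = 221.8 mg/L
k = ln 2 / 20.5 = 0.03381 hr⁻¹
C(t) = Css (1 − e^(−kt)) = 221.8 × (1 − e^(−0.3855)) = 221.8 × 0.3199 ≈ 71.0 mg/L

71.0 mg/L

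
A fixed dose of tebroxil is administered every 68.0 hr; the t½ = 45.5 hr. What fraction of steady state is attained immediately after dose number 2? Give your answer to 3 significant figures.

0.874

k = ln 2 / 45.5 = 0.01523 hr⁻¹
f_n = 1 − e^(−nkτ) = 1 − e^(−2 × 0.01523 × 68.0) = 1 − e^(−2.072) = 1 − 0.1260 ≈ 0.874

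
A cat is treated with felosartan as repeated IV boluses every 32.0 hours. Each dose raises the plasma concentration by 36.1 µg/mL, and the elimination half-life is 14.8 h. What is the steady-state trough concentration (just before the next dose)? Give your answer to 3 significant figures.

10.4 µg/mL

k = ln 2 / 14.8 = 0.04683 h⁻¹
Fraction remaining after one interval: e^(−kτ) = e^(−0.04683 × 32.0) = 0.2234
R = 1 / (1 − 0.2234) = 1.288
Css,max = 36.1 × 1.288 = 46.49 µg/mL
Css,min = Css,max × e^(−kτ) = 46.49 × 0.2234 ≈ 10.4 µg/mL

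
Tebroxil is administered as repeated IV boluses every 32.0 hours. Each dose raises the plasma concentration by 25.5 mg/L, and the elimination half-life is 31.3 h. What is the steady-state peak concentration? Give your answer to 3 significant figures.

k = ln 2 / 31.3 = 0.02215 h⁻¹
Fraction remaining after one interval: e^(−kτ) = e^(−0.02215 × 32.0) = 0.4923
R = 1 / (1 − 0.4923) = 1.970
Css,max = 25.5 × 1.970 ≈ 50.2 mg/L

50.2 mg/L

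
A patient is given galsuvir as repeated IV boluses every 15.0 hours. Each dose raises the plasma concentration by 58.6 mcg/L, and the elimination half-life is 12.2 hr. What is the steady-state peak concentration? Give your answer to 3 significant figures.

k = ln 2 / 12.2 = 0.05682 hr⁻¹
Fraction remaining after one interval: e^(−kτ) = e^(−0.05682 × 15.0) = 0.4265
R = 1 / (1 − 0.4265) = 1.744
Css,max = 58.6 × 1.744 ≈ 102 mcg/L

102 mcg/L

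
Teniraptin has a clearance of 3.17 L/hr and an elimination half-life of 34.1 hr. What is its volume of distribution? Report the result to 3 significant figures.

156 L

k = ln 2 / t½ = ln 2 / 34.1 = 0.02033 hr⁻¹
V = CL / k = 3.17 / 0.02033 ≈ 156 L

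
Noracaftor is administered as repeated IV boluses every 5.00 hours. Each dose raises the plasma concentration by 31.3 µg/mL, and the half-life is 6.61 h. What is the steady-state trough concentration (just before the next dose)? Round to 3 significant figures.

k = ln 2 / 6.61 = 0.1049 h⁻¹
Fraction remaining after one interval: e^(−kτ) = e^(−0.1049 × 5.00) = 0.5920
R = 1 / (1 − 0.5920) = 2.451
Css,max = 31.3 × 2.451 = 76.71 µg/mL
Css,min = Css,max × e^(−kτ) = 76.71 × 0.5920 ≈ 45.4 µg/mL

45.4 µg/mL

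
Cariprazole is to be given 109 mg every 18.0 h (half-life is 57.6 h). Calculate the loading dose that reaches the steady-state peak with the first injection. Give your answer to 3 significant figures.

560 mg

k = ln 2 / 57.6 = 0.01203 h⁻¹
Accumulation ratio R = 1 / (1 − e^(−kτ)) = 1 / (1 − e^(−0.01203×18.0)) = 1 / (1 − 0.8052) = 5.135
Loading dose = maintenance dose × R = 109 × 5.135 ≈ 560 mg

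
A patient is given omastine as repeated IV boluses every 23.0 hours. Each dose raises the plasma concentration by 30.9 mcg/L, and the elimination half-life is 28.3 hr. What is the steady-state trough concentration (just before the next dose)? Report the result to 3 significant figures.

k = ln 2 / 28.3 = 0.02449 hr⁻¹
Fraction remaining after one interval: e^(−kτ) = e^(−0.02449 × 23.0) = 0.5693
R = 1 / (1 − 0.5693) = 2.322
Css,max = 30.9 × 2.322 = 71.74 mcg/L
Css,min = Css,max × e^(−kτ) = 71.74 × 0.5693 ≈ 40.8 mcg/L

40.8 mcg/L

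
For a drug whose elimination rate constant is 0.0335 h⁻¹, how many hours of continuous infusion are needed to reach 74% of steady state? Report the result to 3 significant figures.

f = 1 − e^(−kt)  ⇒  t = −ln(1 − f) / k
t = −ln(1 − 0.74) / 0.03350 = 1.347 / 0.03350 ≈ 40.2 hours

40.2 hours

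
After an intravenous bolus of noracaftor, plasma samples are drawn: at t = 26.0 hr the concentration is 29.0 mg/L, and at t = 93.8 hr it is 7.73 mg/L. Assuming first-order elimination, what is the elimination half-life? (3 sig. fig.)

k = ln(C₁/C₂) / (t₂ − t₁) = ln(29.0/7.73) / (93.8 − 26.0)
  = 1.322 / 67.80 = 0.01950 hr⁻¹
t½ = ln 2 / k = ln 2 / 0.01950 ≈ 35.5 hours

35.5 hours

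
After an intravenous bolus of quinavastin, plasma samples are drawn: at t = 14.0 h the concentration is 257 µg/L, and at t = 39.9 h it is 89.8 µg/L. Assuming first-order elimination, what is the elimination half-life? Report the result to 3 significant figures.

17.1 hours

k = ln(C₁/C₂) / (t₂ − t₁) = ln(257/89.8) / (39.9 − 14.0)
  = 1.051 / 25.90 = 0.04060 h⁻¹
t½ = ln 2 / k = ln 2 / 0.04060 ≈ 17.1 hours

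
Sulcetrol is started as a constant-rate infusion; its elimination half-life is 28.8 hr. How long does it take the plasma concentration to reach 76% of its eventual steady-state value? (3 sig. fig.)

59.3 hours

k = ln 2 / 28.8 = 0.02407 hr⁻¹
f = 1 − e^(−kt)  ⇒  t = −ln(1 − f) / k
t = −ln(1 − 0.76) / 0.02407 = 1.427 / 0.02407 ≈ 59.3 hours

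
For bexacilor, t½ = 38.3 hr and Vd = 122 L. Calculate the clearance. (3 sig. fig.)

2.21 L/hr

k = ln 2 / t½ = ln 2 / 38.3 = 0.01810 hr⁻¹
CL = k · V = 0.01810 × 122 ≈ 2.21 L/hr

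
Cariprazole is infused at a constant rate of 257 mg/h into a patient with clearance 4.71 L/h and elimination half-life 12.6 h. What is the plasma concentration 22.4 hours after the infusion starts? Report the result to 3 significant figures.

Css = rate / CL = 257 / 4.71 = 54.56 µg/mL
k = ln 2 / 12.6 = 0.05501 h⁻¹
C(t) = Css (1 − e^(−kt)) = 54.56 × (1 − e^(−1.232)) = 54.56 × 0.7084 ≈ 38.7 µg/mL

38.7 µg/mL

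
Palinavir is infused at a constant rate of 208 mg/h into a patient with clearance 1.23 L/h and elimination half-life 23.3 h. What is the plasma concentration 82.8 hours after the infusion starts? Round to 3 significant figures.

155 µg/mL

Css = rate / CL = 208 / 1.23 = 169.1 µg/mL
k = ln 2 / 23.3 = 0.02975 h⁻¹
C(t) = Css (1 − e^(−kt)) = 169.1 × (1 − e^(−2.463)) = 169.1 × 0.9148 ≈ 155 µg/mL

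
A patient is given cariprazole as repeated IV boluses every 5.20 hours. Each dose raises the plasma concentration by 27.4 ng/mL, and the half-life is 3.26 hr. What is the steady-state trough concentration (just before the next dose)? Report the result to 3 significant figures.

13.6 ng/mL

k = ln 2 / 3.26 = 0.2126 hr⁻¹
Fraction remaining after one interval: e^(−kτ) = e^(−0.2126 × 5.20) = 0.3310
R = 1 / (1 − 0.3310) = 1.495
Css,max = 27.4 × 1.495 = 40.96 ng/mL
Css,min = Css,max × e^(−kτ) = 40.96 × 0.3310 ≈ 13.6 ng/mL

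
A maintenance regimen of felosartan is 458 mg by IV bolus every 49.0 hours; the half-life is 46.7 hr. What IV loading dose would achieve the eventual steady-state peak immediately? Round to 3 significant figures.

k = ln 2 / 46.7 = 0.01484 hr⁻¹
Accumulation ratio R = 1 / (1 − e^(−kτ)) = 1 / (1 − e^(−0.01484×49.0)) = 1 / (1 − 0.4832) = 1.935
Loading dose = maintenance dose × R = 458 × 1.935 ≈ 886 mg

886 mg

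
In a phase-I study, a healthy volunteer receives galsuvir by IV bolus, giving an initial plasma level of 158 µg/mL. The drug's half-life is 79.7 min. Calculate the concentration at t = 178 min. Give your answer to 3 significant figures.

33.6 µg/mL

k = ln 2 / 79.7 = 0.008697 min⁻¹
C(t) = C₀ e^(−kt) = 158 × e^(−0.008697 × 178) = 158 × e^(−1.548) = 158 × 0.2127 ≈ 33.6 µg/mL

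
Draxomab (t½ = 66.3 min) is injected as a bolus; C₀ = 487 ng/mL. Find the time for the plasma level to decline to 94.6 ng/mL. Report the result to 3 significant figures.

k = ln 2 / 66.3 = 0.01045 min⁻¹
C(t) = C₀ e^(−kt)  ⇒  t = ln(C₀/C) / k
t = ln(487/94.6) / 0.01045 = 1.639 / 0.01045 ≈ 157 minutes

157 minutes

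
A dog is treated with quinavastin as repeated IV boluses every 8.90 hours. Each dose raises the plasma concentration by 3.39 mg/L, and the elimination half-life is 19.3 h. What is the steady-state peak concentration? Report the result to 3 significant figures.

12.4 mg/L

k = ln 2 / 19.3 = 0.03591 h⁻¹
Fraction remaining after one interval: e^(−kτ) = e^(−0.03591 × 8.90) = 0.7264
R = 1 / (1 − 0.7264) = 3.655
Css,max = 3.39 × 3.655 ≈ 12.4 mg/L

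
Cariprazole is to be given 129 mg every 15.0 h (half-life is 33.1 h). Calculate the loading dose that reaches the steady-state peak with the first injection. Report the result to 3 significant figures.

479 mg

k = ln 2 / 33.1 = 0.02094 h⁻¹
Accumulation ratio R = 1 / (1 − e^(−kτ)) = 1 / (1 − e^(−0.02094×15.0)) = 1 / (1 − 0.7304) = 3.710
Loading dose = maintenance dose × R = 129 × 3.710 ≈ 479 mg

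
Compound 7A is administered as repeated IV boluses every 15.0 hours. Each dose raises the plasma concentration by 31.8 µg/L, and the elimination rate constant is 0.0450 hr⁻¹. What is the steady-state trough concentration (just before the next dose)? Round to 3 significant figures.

Fraction remaining after one interval: e^(−kτ) = e^(−0.04500 × 15.0) = 0.5092
R = 1 / (1 − 0.5092) = 2.037
Css,max = 31.8 × 2.037 = 64.79 µg/L
Css,min = Css,max × e^(−kτ) = 64.79 × 0.5092 ≈ 33.0 µg/L

33.0 µg/L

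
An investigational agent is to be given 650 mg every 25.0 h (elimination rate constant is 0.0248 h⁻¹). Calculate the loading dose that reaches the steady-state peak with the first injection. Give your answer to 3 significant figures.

Accumulation ratio R = 1 / (1 − e^(−kτ)) = 1 / (1 − e^(−0.02480×25.0)) = 1 / (1 − 0.5379) = 2.164
Loading dose = maintenance dose × R = 650 × 2.164 ≈ 1410 mg

1410 mg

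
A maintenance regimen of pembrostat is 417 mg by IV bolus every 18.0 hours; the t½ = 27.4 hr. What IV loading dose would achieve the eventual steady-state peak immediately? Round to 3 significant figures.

1140 mg

k = ln 2 / 27.4 = 0.02530 hr⁻¹
Accumulation ratio R = 1 / (1 − e^(−kτ)) = 1 / (1 − e^(−0.02530×18.0)) = 1 / (1 − 0.6342) = 2.734
Loading dose = maintenance dose × R = 417 × 2.734 ≈ 1140 mg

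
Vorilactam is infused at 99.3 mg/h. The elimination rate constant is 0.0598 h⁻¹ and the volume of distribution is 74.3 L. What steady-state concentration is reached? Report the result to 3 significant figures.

22.3 µg/mL

CL = k · V = 0.0598 × 74.3 = 4.443 L/h
Css = rate / CL = 99.3 / 4.443 ≈ 22.3 µg/mL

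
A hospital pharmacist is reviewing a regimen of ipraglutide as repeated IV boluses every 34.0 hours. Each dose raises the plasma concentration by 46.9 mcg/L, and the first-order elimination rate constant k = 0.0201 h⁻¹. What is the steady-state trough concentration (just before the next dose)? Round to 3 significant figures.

Fraction remaining after one interval: e^(−kτ) = e^(−0.02010 × 34.0) = 0.5049
R = 1 / (1 − 0.5049) = 2.020
Css,max = 46.9 × 2.020 = 94.73 mcg/L
Css,min = Css,max × e^(−kτ) = 94.73 × 0.5049 ≈ 47.8 mcg/L

47.8 mcg/L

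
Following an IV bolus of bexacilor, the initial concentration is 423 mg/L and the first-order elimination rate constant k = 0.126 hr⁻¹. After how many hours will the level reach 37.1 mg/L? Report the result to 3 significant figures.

19.3 hours

C(t) = C₀ e^(−kt)  ⇒  t = ln(C₀/C) / k
t = ln(423/37.1) / 0.1260 = 2.434 / 0.1260 ≈ 19.3 hours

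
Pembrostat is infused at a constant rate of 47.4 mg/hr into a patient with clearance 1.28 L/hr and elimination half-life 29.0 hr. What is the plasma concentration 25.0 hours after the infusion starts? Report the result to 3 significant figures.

Css = rate / CL = 47.4 / 1.28 = 37.03 µg/mL
k = ln 2 / 29.0 = 0.02390 hr⁻¹
C(t) = Css (1 − e^(−kt)) = 37.03 × (1 − e^(−0.5975)) = 37.03 × 0.4498 ≈ 16.7 µg/mL

16.7 µg/mL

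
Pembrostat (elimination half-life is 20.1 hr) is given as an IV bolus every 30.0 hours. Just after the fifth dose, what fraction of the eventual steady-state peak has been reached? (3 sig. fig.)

0.994

k = ln 2 / 20.1 = 0.03448 hr⁻¹
f_n = 1 − e^(−nkτ) = 1 − e^(−5 × 0.03448 × 30.0) = 1 − e^(−5.173) = 1 − 0.005669 ≈ 0.994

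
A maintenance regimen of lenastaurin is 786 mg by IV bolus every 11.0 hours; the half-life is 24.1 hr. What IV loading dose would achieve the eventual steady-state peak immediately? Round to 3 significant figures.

2900 mg

k = ln 2 / 24.1 = 0.02876 hr⁻¹
Accumulation ratio R = 1 / (1 − e^(−kτ)) = 1 / (1 − e^(−0.02876×11.0)) = 1 / (1 − 0.7288) = 3.687
Loading dose = maintenance dose × R = 786 × 3.687 ≈ 2900 mg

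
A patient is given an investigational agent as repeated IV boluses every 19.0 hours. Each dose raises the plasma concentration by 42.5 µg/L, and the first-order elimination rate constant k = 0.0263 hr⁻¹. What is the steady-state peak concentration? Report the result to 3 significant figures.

Fraction remaining after one interval: e^(−kτ) = e^(−0.02630 × 19.0) = 0.6067
R = 1 / (1 − 0.6067) = 2.543
Css,max = 42.5 × 2.543 ≈ 108 µg/L

108 µg/L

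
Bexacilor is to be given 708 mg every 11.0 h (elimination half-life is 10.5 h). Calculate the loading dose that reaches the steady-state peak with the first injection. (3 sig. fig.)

1370 mg

k = ln 2 / 10.5 = 0.06601 h⁻¹
Accumulation ratio R = 1 / (1 − e^(−kτ)) = 1 / (1 − e^(−0.06601×11.0)) = 1 / (1 − 0.4838) = 1.937
Loading dose = maintenance dose × R = 708 × 1.937 ≈ 1370 mg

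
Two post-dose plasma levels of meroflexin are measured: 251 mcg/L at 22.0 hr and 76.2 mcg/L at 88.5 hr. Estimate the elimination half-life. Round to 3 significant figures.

k = ln(C₁/C₂) / (t₂ − t₁) = ln(251/76.2) / (88.5 − 22.0)
  = 1.192 / 66.50 = 0.01793 hr⁻¹
t½ = ln 2 / k = ln 2 / 0.01793 ≈ 38.7 hours

38.7 hours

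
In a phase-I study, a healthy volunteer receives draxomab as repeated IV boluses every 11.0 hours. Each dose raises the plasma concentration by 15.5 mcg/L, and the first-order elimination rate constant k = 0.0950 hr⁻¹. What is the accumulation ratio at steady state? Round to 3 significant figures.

1.54

Fraction remaining after one interval: e^(−kτ) = e^(−0.09500 × 11.0) = 0.3517
R = 1 / (1 − 0.3517) = 1 / 0.6483 ≈ 1.54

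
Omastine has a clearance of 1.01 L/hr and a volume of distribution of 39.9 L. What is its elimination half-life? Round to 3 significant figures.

27.4 hours

k = CL / V = 1.01 / 39.9 = 0.02531 hr⁻¹
t½ = ln 2 / k = ln 2 / 0.02531 ≈ 27.4 hours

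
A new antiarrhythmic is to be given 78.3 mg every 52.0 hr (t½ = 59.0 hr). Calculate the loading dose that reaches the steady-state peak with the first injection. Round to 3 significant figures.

k = ln 2 / 59.0 = 0.01175 hr⁻¹
Accumulation ratio R = 1 / (1 − e^(−kτ)) = 1 / (1 − e^(−0.01175×52.0)) = 1 / (1 − 0.5429) = 2.187
Loading dose = maintenance dose × R = 78.3 × 2.187 ≈ 171 mg

171 mg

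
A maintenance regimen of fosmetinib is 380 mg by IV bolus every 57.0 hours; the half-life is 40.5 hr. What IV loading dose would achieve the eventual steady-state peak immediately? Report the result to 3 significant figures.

610 mg

k = ln 2 / 40.5 = 0.01711 hr⁻¹
Accumulation ratio R = 1 / (1 − e^(−kτ)) = 1 / (1 − e^(−0.01711×57.0)) = 1 / (1 − 0.3770) = 1.605
Loading dose = maintenance dose × R = 380 × 1.605 ≈ 610 mg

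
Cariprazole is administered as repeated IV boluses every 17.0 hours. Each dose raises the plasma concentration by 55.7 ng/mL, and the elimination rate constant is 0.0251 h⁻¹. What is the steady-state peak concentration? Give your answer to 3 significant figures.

Fraction remaining after one interval: e^(−kτ) = e^(−0.02510 × 17.0) = 0.6527
R = 1 / (1 − 0.6527) = 2.879
Css,max = 55.7 × 2.879 ≈ 160 ng/mL

160 ng/mL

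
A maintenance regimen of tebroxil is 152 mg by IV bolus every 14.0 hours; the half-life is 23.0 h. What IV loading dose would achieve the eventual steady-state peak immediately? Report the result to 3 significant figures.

k = ln 2 / 23.0 = 0.03014 h⁻¹
Accumulation ratio R = 1 / (1 − e^(−kτ)) = 1 / (1 − e^(−0.03014×14.0)) = 1 / (1 − 0.6558) = 2.905
Loading dose = maintenance dose × R = 152 × 2.905 ≈ 442 mg

442 mg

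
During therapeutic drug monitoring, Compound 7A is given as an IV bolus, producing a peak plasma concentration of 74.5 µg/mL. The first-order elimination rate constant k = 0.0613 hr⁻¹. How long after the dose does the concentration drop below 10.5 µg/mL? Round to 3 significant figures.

C(t) = C₀ e^(−kt)  ⇒  t = ln(C₀/C) / k
t = ln(74.5/10.5) / 0.06130 = 1.959 / 0.06130 ≈ 32.0 hours

32.0 hours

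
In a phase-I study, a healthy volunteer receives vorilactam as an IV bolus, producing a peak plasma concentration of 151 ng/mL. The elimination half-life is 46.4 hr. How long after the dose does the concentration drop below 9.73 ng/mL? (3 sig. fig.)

184 hours

k = ln 2 / 46.4 = 0.01494 hr⁻¹
C(t) = C₀ e^(−kt)  ⇒  t = ln(C₀/C) / k
t = ln(151/9.73) / 0.01494 = 2.742 / 0.01494 ≈ 184 hours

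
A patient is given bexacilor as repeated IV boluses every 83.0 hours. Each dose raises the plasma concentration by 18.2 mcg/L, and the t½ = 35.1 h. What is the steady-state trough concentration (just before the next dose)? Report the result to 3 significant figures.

k = ln 2 / 35.1 = 0.01975 h⁻¹
Fraction remaining after one interval: e^(−kτ) = e^(−0.01975 × 83.0) = 0.1942
R = 1 / (1 − 0.1942) = 1.241
Css,max = 18.2 × 1.241 = 22.59 mcg/L
Css,min = Css,max × e^(−kτ) = 22.59 × 0.1942 ≈ 4.39 mcg/L

4.39 mcg/L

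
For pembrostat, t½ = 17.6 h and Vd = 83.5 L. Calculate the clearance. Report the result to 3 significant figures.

k = ln 2 / t½ = ln 2 / 17.6 = 0.03938 h⁻¹
CL = k · V = 0.03938 × 83.5 ≈ 3.29 L/h

3.29 L/h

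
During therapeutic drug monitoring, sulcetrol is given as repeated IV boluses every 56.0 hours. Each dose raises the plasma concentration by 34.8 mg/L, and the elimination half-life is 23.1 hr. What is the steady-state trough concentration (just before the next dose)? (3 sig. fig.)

k = ln 2 / 23.1 = 0.03001 hr⁻¹
Fraction remaining after one interval: e^(−kτ) = e^(−0.03001 × 56.0) = 0.1863
R = 1 / (1 − 0.1863) = 1.229
Css,max = 34.8 × 1.229 = 42.77 mg/L
Css,min = Css,max × e^(−kτ) = 42.77 × 0.1863 ≈ 7.97 mg/L

7.97 mg/L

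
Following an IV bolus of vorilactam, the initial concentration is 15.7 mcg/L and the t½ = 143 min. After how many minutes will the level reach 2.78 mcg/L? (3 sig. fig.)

357 minutes

k = ln 2 / 143 = 0.004847 min⁻¹
C(t) = C₀ e^(−kt)  ⇒  t = ln(C₀/C) / k
t = ln(15.7/2.78) / 0.004847 = 1.731 / 0.004847 ≈ 357 minutes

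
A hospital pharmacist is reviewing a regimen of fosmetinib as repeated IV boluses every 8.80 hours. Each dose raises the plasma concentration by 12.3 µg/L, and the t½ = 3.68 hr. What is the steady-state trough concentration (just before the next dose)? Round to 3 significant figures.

2.90 µg/L

k = ln 2 / 3.68 = 0.1884 hr⁻¹
Fraction remaining after one interval: e^(−kτ) = e^(−0.1884 × 8.80) = 0.1906
R = 1 / (1 − 0.1906) = 1.235
Css,max = 12.3 × 1.235 = 15.20 µg/L
Css,min = Css,max × e^(−kτ) = 15.20 × 0.1906 ≈ 2.90 µg/L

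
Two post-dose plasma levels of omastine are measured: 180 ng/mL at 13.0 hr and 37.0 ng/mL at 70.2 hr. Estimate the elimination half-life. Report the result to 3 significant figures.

k = ln(C₁/C₂) / (t₂ − t₁) = ln(180/37.0) / (70.2 − 13.0)
  = 1.582 / 57.20 = 0.02766 hr⁻¹
t½ = ln 2 / k = ln 2 / 0.02766 ≈ 25.1 hours

25.1 hours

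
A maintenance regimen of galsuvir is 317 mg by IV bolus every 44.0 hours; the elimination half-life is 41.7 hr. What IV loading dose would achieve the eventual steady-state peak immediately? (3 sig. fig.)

611 mg

k = ln 2 / 41.7 = 0.01662 hr⁻¹
Accumulation ratio R = 1 / (1 − e^(−kτ)) = 1 / (1 − e^(−0.01662×44.0)) = 1 / (1 − 0.4812) = 1.928
Loading dose = maintenance dose × R = 317 × 1.928 ≈ 611 mg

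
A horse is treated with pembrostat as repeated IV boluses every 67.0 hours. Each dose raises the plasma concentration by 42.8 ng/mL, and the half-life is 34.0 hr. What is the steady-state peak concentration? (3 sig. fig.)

k = ln 2 / 34.0 = 0.02039 hr⁻¹
Fraction remaining after one interval: e^(−kτ) = e^(−0.02039 × 67.0) = 0.2551
R = 1 / (1 − 0.2551) = 1.343
Css,max = 42.8 × 1.343 ≈ 57.5 ng/mL

57.5 ng/mL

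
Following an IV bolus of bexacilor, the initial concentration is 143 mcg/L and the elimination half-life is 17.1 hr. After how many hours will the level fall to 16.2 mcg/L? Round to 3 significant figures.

k = ln 2 / 17.1 = 0.04053 hr⁻¹
C(t) = C₀ e^(−kt)  ⇒  t = ln(C₀/C) / k
t = ln(143/16.2) / 0.04053 = 2.178 / 0.04053 ≈ 53.7 hours

53.7 hours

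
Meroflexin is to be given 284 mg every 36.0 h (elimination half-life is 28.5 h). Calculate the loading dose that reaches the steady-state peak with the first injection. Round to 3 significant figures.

487 mg

k = ln 2 / 28.5 = 0.02432 h⁻¹
Accumulation ratio R = 1 / (1 − e^(−kτ)) = 1 / (1 − e^(−0.02432×36.0)) = 1 / (1 − 0.4166) = 1.714
Loading dose = maintenance dose × R = 284 × 1.714 ≈ 487 mg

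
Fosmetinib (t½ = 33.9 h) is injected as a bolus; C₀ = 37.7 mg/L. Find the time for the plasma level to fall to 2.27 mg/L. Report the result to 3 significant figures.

k = ln 2 / 33.9 = 0.02045 h⁻¹
C(t) = C₀ e^(−kt)  ⇒  t = ln(C₀/C) / k
t = ln(37.7/2.27) / 0.02045 = 2.810 / 0.02045 ≈ 137 hours

137 hours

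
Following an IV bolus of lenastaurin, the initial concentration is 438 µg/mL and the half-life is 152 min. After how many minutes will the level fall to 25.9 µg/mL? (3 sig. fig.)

k = ln 2 / 152 = 0.004560 min⁻¹
C(t) = C₀ e^(−kt)  ⇒  t = ln(C₀/C) / k
t = ln(438/25.9) / 0.004560 = 2.828 / 0.004560 ≈ 620 minutes

620 minutes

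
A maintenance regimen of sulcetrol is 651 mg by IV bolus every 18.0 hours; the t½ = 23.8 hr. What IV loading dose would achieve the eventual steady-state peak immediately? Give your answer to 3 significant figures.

k = ln 2 / 23.8 = 0.02912 hr⁻¹
Accumulation ratio R = 1 / (1 − e^(−kτ)) = 1 / (1 − e^(−0.02912×18.0)) = 1 / (1 − 0.5920) = 2.451
Loading dose = maintenance dose × R = 651 × 2.451 ≈ 1600 mg

1600 mg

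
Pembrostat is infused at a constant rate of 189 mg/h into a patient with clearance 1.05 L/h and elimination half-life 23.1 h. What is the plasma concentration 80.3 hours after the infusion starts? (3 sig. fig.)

164 mg/L

Css = rate / CL = 189 / 1.05 = 180.0 mg/L
k = ln 2 / 23.1 = 0.03001 h⁻¹
C(t) = Css (1 − e^(−kt)) = 180.0 × (1 − e^(−2.410)) = 180.0 × 0.9101 ≈ 164 mg/L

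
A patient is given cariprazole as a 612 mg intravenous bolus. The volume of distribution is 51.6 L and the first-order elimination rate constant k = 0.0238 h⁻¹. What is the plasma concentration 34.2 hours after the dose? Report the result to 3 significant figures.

C₀ = dose / V = 612 / 51.6 = 11.86 µg/mL
C(t) = C₀ e^(−kt) = 11.86 × e^(−0.02380 × 34.2) = 11.86 × e^(−0.8140) = 11.86 × 0.4431 ≈ 5.26 µg/mL

5.26 µg/mL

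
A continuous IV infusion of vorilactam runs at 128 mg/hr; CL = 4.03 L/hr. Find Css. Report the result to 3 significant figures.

Css = infusion rate / CL = 128 / 4.03 ≈ 31.8 µg/mL

31.8 µg/mL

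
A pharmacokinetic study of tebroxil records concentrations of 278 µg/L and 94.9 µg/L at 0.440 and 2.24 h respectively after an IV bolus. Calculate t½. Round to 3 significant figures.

k = ln(C₁/C₂) / (t₂ − t₁) = ln(278/94.9) / (2.24 − 0.440)
  = 1.075 / 1.800 = 0.5971 h⁻¹
t½ = ln 2 / k = ln 2 / 0.5971 ≈ 1.16 hours

1.16 hours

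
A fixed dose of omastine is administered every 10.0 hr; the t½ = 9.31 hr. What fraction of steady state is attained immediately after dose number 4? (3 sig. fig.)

0.949

k = ln 2 / 9.31 = 0.07445 hr⁻¹
f_n = 1 − e^(−nkτ) = 1 − e^(−4 × 0.07445 × 10.0) = 1 − e^(−2.978) = 1 − 0.05089 ≈ 0.949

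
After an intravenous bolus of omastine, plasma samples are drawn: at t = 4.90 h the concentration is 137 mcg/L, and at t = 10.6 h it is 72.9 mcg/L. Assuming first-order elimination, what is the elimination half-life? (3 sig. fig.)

6.26 hours

k = ln(C₁/C₂) / (t₂ − t₁) = ln(137/72.9) / (10.6 − 4.90)
  = 0.6309 / 5.700 = 0.1107 h⁻¹
t½ = ln 2 / k = ln 2 / 0.1107 ≈ 6.26 hours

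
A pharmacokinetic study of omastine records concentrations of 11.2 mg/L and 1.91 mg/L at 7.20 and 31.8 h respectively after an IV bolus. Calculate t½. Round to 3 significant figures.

9.64 hours

k = ln(C₁/C₂) / (t₂ − t₁) = ln(11.2/1.91) / (31.8 − 7.20)
  = 1.769 / 24.60 = 0.07190 h⁻¹
t½ = ln 2 / k = ln 2 / 0.07190 ≈ 9.64 hours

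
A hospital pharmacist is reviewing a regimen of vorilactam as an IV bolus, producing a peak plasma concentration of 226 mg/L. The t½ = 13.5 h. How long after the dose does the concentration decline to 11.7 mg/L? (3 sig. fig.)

57.7 hours

k = ln 2 / 13.5 = 0.05134 h⁻¹
C(t) = C₀ e^(−kt)  ⇒  t = ln(C₀/C) / k
t = ln(226/11.7) / 0.05134 = 2.961 / 0.05134 ≈ 57.7 hours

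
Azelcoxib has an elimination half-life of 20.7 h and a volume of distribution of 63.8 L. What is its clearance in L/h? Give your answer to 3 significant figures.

k = ln 2 / t½ = ln 2 / 20.7 = 0.03349 h⁻¹
CL = k · V = 0.03349 × 63.8 ≈ 2.14 L/h

2.14 L/h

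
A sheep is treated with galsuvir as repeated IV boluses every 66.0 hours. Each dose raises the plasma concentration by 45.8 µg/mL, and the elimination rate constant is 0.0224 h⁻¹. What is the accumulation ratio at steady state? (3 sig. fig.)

1.30

Fraction remaining after one interval: e^(−kτ) = e^(−0.02240 × 66.0) = 0.2280
R = 1 / (1 − 0.2280) = 1 / 0.7720 ≈ 1.30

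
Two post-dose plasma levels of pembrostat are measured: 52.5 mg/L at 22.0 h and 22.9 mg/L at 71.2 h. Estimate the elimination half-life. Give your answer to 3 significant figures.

k = ln(C₁/C₂) / (t₂ − t₁) = ln(52.5/22.9) / (71.2 − 22.0)
  = 0.8297 / 49.20 = 0.01686 h⁻¹
t½ = ln 2 / k = ln 2 / 0.01686 ≈ 41.1 hours

41.1 hours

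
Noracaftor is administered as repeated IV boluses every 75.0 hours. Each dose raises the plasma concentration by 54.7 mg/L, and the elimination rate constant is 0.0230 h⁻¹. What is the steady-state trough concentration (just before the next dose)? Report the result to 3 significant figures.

Fraction remaining after one interval: e^(−kτ) = e^(−0.02300 × 75.0) = 0.1782
R = 1 / (1 − 0.1782) = 1.217
Css,max = 54.7 × 1.217 = 66.56 mg/L
Css,min = Css,max × e^(−kτ) = 66.56 × 0.1782 ≈ 11.9 mg/L

11.9 mg/L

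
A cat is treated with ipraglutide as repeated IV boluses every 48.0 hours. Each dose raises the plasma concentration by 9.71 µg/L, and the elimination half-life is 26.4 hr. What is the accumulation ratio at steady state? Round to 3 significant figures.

k = ln 2 / 26.4 = 0.02626 hr⁻¹
Fraction remaining after one interval: e^(−kτ) = e^(−0.02626 × 48.0) = 0.2836
R = 1 / (1 − 0.2836) = 1 / 0.7164 ≈ 1.40

1.40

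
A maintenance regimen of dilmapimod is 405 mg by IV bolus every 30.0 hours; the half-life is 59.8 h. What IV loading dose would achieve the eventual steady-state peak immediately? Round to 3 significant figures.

k = ln 2 / 59.8 = 0.01159 h⁻¹
Accumulation ratio R = 1 / (1 − e^(−kτ)) = 1 / (1 − e^(−0.01159×30.0)) = 1 / (1 − 0.7063) = 3.405
Loading dose = maintenance dose × R = 405 × 3.405 ≈ 1380 mg

1380 mg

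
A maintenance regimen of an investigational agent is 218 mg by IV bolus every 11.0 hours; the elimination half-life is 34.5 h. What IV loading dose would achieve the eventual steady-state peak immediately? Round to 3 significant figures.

1100 mg

k = ln 2 / 34.5 = 0.02009 h⁻¹
Accumulation ratio R = 1 / (1 − e^(−kτ)) = 1 / (1 − e^(−0.02009×11.0)) = 1 / (1 − 0.8017) = 5.043
Loading dose = maintenance dose × R = 218 × 5.043 ≈ 1100 mg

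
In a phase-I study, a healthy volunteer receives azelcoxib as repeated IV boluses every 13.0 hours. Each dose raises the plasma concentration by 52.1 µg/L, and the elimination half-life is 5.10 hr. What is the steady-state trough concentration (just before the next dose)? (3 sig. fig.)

10.7 µg/L

k = ln 2 / 5.10 = 0.1359 hr⁻¹
Fraction remaining after one interval: e^(−kτ) = e^(−0.1359 × 13.0) = 0.1709
R = 1 / (1 − 0.1709) = 1.206
Css,max = 52.1 × 1.206 = 62.84 µg/L
Css,min = Css,max × e^(−kτ) = 62.84 × 0.1709 ≈ 10.7 µg/L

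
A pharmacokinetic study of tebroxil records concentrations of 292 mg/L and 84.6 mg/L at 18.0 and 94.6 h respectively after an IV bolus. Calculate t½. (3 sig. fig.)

42.9 hours

k = ln(C₁/C₂) / (t₂ − t₁) = ln(292/84.6) / (94.6 − 18.0)
  = 1.239 / 76.60 = 0.01617 h⁻¹
t½ = ln 2 / k = ln 2 / 0.01617 ≈ 42.9 hours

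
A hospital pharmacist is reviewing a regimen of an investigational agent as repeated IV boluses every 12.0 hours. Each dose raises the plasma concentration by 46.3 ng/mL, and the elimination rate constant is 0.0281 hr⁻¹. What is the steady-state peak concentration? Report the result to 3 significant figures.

Fraction remaining after one interval: e^(−kτ) = e^(−0.02810 × 12.0) = 0.7138
R = 1 / (1 − 0.7138) = 3.494
Css,max = 46.3 × 3.494 ≈ 162 ng/mL

162 ng/mL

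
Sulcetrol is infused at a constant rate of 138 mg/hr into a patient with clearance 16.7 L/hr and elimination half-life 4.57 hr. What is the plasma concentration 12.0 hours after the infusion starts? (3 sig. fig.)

Css = rate / CL = 138 / 16.7 = 8.263 µg/mL
k = ln 2 / 4.57 = 0.1517 hr⁻¹
C(t) = Css (1 − e^(−kt)) = 8.263 × (1 − e^(−1.820)) = 8.263 × 0.8380 ≈ 6.92 µg/mL

6.92 µg/mL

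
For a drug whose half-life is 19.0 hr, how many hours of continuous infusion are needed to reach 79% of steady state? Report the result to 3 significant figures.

k = ln 2 / 19.0 = 0.03648 hr⁻¹
f = 1 − e^(−kt)  ⇒  t = −ln(1 − f) / k
t = −ln(1 − 0.79) / 0.03648 = 1.561 / 0.03648 ≈ 42.8 hours

42.8 hours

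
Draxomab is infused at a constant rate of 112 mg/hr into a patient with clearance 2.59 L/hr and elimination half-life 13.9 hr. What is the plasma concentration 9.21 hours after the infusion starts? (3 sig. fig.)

15.9 µg/mL

Css = rate / CL = 112 / 2.59 = 43.24 µg/mL
k = ln 2 / 13.9 = 0.04987 hr⁻¹
C(t) = Css (1 − e^(−kt)) = 43.24 × (1 − e^(−0.4593)) = 43.24 × 0.3683 ≈ 15.9 µg/mL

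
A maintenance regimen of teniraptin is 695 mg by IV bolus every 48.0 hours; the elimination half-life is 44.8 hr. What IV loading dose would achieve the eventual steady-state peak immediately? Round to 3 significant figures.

k = ln 2 / 44.8 = 0.01547 hr⁻¹
Accumulation ratio R = 1 / (1 − e^(−kτ)) = 1 / (1 − e^(−0.01547×48.0)) = 1 / (1 − 0.4758) = 1.908
Loading dose = maintenance dose × R = 695 × 1.908 ≈ 1330 mg

1330 mg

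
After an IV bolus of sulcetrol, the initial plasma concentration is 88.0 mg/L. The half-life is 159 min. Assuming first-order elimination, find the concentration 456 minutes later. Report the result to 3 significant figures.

12.1 mg/L

k = ln 2 / 159 = 0.004359 min⁻¹
456 min is 2.868 half-lives, so C = 88.0 × (1/2)^2.868 = 88.0 × 0.1370 ≈ 12.1 mg/L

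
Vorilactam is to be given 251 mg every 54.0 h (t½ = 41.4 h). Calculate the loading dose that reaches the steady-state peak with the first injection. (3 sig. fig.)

422 mg

k = ln 2 / 41.4 = 0.01674 h⁻¹
Accumulation ratio R = 1 / (1 − e^(−kτ)) = 1 / (1 − e^(−0.01674×54.0)) = 1 / (1 − 0.4049) = 1.680
Loading dose = maintenance dose × R = 251 × 1.680 ≈ 422 mg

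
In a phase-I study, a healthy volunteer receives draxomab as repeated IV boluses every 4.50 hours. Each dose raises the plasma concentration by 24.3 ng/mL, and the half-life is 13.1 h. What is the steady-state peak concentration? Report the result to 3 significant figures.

k = ln 2 / 13.1 = 0.05291 h⁻¹
Fraction remaining after one interval: e^(−kτ) = e^(−0.05291 × 4.50) = 0.7881
R = 1 / (1 − 0.7881) = 4.720
Css,max = 24.3 × 4.720 ≈ 115 ng/mL

115 ng/mL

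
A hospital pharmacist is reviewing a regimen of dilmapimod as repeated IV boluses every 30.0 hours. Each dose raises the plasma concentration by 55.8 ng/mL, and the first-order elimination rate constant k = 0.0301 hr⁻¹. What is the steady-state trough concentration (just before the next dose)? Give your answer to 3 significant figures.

38.0 ng/mL

Fraction remaining after one interval: e^(−kτ) = e^(−0.03010 × 30.0) = 0.4054
R = 1 / (1 − 0.4054) = 1.682
Css,max = 55.8 × 1.682 = 93.84 ng/mL
Css,min = Css,max × e^(−kτ) = 93.84 × 0.4054 ≈ 38.0 ng/mL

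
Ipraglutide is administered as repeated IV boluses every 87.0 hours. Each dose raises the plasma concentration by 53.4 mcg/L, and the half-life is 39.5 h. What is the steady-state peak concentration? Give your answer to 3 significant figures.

68.2 mcg/L

k = ln 2 / 39.5 = 0.01755 h⁻¹
Fraction remaining after one interval: e^(−kτ) = e^(−0.01755 × 87.0) = 0.2173
R = 1 / (1 − 0.2173) = 1.278
Css,max = 53.4 × 1.278 ≈ 68.2 mcg/L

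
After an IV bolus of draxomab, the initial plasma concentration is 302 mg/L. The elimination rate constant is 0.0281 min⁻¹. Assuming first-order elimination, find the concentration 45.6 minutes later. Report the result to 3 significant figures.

83.9 mg/L

C(t) = C₀ e^(−kt) = 302 × e^(−0.02810 × 45.6) = 302 × e^(−1.281) = 302 × 0.2777 ≈ 83.9 mg/L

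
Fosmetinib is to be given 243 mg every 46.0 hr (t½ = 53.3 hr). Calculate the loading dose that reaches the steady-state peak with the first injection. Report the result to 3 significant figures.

540 mg

k = ln 2 / 53.3 = 0.01300 hr⁻¹
Accumulation ratio R = 1 / (1 − e^(−kτ)) = 1 / (1 − e^(−0.01300×46.0)) = 1 / (1 − 0.5498) = 2.221
Loading dose = maintenance dose × R = 243 × 2.221 ≈ 540 mg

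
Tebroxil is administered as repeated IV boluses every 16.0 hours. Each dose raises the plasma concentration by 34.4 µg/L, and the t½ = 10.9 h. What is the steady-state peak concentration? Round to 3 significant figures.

k = ln 2 / 10.9 = 0.06359 h⁻¹
Fraction remaining after one interval: e^(−kτ) = e^(−0.06359 × 16.0) = 0.3615
R = 1 / (1 − 0.3615) = 1.566
Css,max = 34.4 × 1.566 ≈ 53.9 µg/L

53.9 µg/L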